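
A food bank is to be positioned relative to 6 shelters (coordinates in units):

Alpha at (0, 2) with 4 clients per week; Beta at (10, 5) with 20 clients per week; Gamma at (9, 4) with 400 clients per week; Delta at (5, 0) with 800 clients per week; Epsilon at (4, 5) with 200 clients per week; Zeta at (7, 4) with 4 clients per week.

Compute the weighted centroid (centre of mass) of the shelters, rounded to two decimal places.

The minimiser of Σwᵢ‖p−pᵢ‖² is the weighted centroid p* = (Σwᵢpᵢ)/(Σwᵢ).
Σwᵢ = 1428.
Σwᵢxᵢ = 4·0 + 20·10 + 400·9 + 800·5 + 200·4 + 4·7 = 8628.
Σwᵢyᵢ = 4·2 + 20·5 + 400·4 + 800·0 + 200·5 + 4·4 = 2724.
x* = 8628/1428 = 6.04, y* = 2724/1428 = 1.91.

(6.04, 1.91)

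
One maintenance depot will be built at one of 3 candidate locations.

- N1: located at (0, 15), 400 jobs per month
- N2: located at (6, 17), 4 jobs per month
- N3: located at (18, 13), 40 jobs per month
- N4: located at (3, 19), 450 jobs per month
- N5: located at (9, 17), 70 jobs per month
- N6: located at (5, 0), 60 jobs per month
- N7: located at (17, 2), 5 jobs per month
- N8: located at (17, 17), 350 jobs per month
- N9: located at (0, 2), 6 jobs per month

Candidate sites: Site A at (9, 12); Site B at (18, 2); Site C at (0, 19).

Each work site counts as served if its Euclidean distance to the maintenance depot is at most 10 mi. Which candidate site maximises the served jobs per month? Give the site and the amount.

Site A, covering 1314

Coverage radius r = 10 mi; a point is covered iff (Δx)²+(Δy)² ≤ 10² = 100.
  Site A (9, 12): covers {N1, N2, N3, N4, N5, N8} → 1314
  Site B (18, 2): covers {N7} → 5
  Site C (0, 19): covers {N1, N2, N4, N5} → 924
Maximum coverage at Site A: 1314 jobs per month.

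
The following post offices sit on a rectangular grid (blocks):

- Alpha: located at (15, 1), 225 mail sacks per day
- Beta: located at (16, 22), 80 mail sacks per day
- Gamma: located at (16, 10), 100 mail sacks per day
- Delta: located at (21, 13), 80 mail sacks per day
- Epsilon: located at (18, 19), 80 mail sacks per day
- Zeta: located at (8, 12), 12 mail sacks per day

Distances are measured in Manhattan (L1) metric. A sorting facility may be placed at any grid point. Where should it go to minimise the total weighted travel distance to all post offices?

Manhattan distance separates: Σwᵢ(|x−xᵢ|+|y−yᵢ|) = Σwᵢ|x−xᵢ| + Σwᵢ|y−yᵢ|, so x and y are optimised independently as 1-D weighted medians.
Total weight W = 577; half = 288.5.
x-coordinate, sorted with cumulative weight:
  x=8 (Zeta, w=12) cum 12
  x=15 (Alpha, w=225) cum 237
  x=16 (Beta, w=80) cum 317  ← median
  x=16 (Gamma, w=100) cum 417
  x=18 (Epsilon, w=80) cum 497
  x=21 (Delta, w=80) cum 577
⇒ x* = 16
y-coordinate, sorted with cumulative weight:
  y=1 (Alpha, w=225) cum 225
  y=10 (Gamma, w=100) cum 325  ← median
  y=12 (Zeta, w=12) cum 337
  y=13 (Delta, w=80) cum 417
  y=19 (Epsilon, w=80) cum 497
  y=22 (Beta, w=80) cum 577
⇒ y* = 10

(16, 10)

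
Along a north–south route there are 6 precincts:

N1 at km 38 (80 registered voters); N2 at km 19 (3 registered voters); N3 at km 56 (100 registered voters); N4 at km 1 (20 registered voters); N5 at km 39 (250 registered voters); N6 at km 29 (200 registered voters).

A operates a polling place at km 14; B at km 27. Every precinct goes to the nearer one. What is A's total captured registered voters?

The indifferent point is the midpoint (14+27)/2 = 20.5; precincts left of it (closer to A at 14) go to A, those right go to B.
  N4 at 1 (w=20) → A
  N2 at 19 (w=3) → A
  N6 at 29 (w=200) → B
  N1 at 38 (w=80) → B
  N5 at 39 (w=250) → B
  N3 at 56 (w=100) → B
A captures 23; B captures 630.

23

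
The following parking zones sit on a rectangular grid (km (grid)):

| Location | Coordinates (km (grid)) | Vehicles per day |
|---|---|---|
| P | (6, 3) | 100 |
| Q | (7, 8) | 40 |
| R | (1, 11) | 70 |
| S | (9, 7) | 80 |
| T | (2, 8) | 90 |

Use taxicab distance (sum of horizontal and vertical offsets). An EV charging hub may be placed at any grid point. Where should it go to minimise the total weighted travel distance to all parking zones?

(6, 8)

Manhattan distance separates: Σwᵢ(|x−xᵢ|+|y−yᵢ|) = Σwᵢ|x−xᵢ| + Σwᵢ|y−yᵢ|, so x and y are optimised independently as 1-D weighted medians.
Total weight W = 380; half = 190.
x-coordinate, sorted with cumulative weight:
  x=1 (R, w=70) cum 70
  x=2 (T, w=90) cum 160
  x=6 (P, w=100) cum 260  ← median
  x=7 (Q, w=40) cum 300
  x=9 (S, w=80) cum 380
⇒ x* = 6
y-coordinate, sorted with cumulative weight:
  y=3 (P, w=100) cum 100
  y=7 (S, w=80) cum 180
  y=8 (Q, w=40) cum 220  ← median
  y=8 (T, w=90) cum 310
  y=11 (R, w=70) cum 380
⇒ y* = 8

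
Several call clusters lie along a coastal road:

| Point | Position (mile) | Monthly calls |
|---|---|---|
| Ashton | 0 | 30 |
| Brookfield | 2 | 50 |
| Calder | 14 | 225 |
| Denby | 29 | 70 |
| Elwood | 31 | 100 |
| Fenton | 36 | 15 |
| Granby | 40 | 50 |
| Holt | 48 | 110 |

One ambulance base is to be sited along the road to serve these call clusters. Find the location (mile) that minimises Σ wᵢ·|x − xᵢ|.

For a sum of weighted absolute distances on a line, the optimum is the weighted median (not the mean). Total weight W = 650; half-weight = 325.
Sort by position and accumulate weight:
  mile 0 (Ashton, w=30) → cum 30
  mile 2 (Brookfield, w=50) → cum 80
  mile 14 (Calder, w=225) → cum 305
  mile 29 (Denby, w=70) → cum 375  ≥ 325 → median here
  mile 31 (Elwood, w=100) → cum 475
  mile 36 (Fenton, w=15) → cum 490
  mile 40 (Granby, w=50) → cum 540
  mile 48 (Holt, w=110) → cum 650
Optimal location: mile 29.

x = 29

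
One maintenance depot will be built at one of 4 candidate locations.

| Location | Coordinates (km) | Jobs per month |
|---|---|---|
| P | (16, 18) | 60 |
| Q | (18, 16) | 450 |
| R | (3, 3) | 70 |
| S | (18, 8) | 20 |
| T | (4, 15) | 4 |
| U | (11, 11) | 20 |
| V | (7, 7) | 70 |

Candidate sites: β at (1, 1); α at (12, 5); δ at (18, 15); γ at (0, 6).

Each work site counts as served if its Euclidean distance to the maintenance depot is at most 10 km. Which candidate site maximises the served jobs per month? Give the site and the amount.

Coverage radius r = 10 km; a point is covered iff (Δx)²+(Δy)² ≤ 10² = 100.
  β (1, 1): covers {R, V} → 140
  α (12, 5): covers {R, S, U, V} → 180
  δ (18, 15): covers {P, Q, S, U} → 550
  γ (0, 6): covers {R, T, V} → 144
Maximum coverage at δ: 550 jobs per month.

δ, covering 550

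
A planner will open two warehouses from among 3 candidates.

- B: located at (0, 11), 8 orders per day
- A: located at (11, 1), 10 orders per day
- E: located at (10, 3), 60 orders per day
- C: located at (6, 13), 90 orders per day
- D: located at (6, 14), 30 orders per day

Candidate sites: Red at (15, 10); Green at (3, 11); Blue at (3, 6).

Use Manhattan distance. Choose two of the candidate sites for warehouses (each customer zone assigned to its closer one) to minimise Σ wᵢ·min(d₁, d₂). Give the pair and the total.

Evaluate every pair (each demand assigned to the nearer of the two):
  {Green, Blue}: total = 1384
  {Red, Green}: total = 1504
  {Red, Blue}: total = 2024
Best pair: {Green, Blue} with total 1384.

{Green, Blue}, total 1384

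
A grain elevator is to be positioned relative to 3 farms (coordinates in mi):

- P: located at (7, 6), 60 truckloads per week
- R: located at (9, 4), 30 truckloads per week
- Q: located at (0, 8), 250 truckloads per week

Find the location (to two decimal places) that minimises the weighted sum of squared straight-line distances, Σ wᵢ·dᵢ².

The minimiser of Σwᵢ‖p−pᵢ‖² is the weighted centroid p* = (Σwᵢpᵢ)/(Σwᵢ).
Σwᵢ = 340.
Σwᵢxᵢ = 60·7 + 30·9 + 250·0 = 690.
Σwᵢyᵢ = 60·6 + 30·4 + 250·8 = 2480.
x* = 690/340 = 2.03, y* = 2480/340 = 7.29.

(2.03, 7.29)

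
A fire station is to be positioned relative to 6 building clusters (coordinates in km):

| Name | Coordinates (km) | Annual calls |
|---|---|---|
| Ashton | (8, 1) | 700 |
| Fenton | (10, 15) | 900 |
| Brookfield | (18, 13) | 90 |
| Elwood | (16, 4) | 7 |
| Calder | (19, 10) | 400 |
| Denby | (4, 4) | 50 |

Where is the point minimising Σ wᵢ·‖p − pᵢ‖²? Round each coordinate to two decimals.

The minimiser of Σwᵢ‖p−pᵢ‖² is the weighted centroid p* = (Σwᵢpᵢ)/(Σwᵢ).
Σwᵢ = 2147.
Σwᵢxᵢ = 700·8 + 900·10 + 90·18 + 7·16 + 400·19 + 50·4 = 24132.
Σwᵢyᵢ = 700·1 + 900·15 + 90·13 + 7·4 + 400·10 + 50·4 = 19598.
x* = 24132/2147 = 11.24, y* = 19598/2147 = 9.13.

(11.24, 9.13)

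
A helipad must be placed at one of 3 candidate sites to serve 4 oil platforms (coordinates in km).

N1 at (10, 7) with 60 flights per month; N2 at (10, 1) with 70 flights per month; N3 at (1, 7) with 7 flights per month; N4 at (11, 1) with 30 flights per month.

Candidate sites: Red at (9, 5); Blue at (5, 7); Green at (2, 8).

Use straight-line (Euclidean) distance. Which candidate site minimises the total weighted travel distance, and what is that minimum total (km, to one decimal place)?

Red, total 614.7 km

Total weighted distance at each candidate:
  Red (9, 5): total = 614.7
  Blue (5, 7): total = 1129.3
  Green (2, 8): total = 1579.8
Minimum is at Red with total 614.7 km.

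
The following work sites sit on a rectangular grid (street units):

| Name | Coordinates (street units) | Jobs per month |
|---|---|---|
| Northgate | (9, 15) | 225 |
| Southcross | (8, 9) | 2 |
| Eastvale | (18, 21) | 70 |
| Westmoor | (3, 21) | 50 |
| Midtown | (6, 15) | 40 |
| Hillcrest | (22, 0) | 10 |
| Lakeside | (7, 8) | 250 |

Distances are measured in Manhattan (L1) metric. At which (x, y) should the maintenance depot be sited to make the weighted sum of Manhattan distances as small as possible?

Manhattan distance separates: Σwᵢ(|x−xᵢ|+|y−yᵢ|) = Σwᵢ|x−xᵢ| + Σwᵢ|y−yᵢ|, so x and y are optimised independently as 1-D weighted medians.
Total weight W = 647; half = 323.5.
x-coordinate, sorted with cumulative weight:
  x=3 (Westmoor, w=50) cum 50
  x=6 (Midtown, w=40) cum 90
  x=7 (Lakeside, w=250) cum 340  ← median
  x=8 (Southcross, w=2) cum 342
  x=9 (Northgate, w=225) cum 567
  x=18 (Eastvale, w=70) cum 637
  x=22 (Hillcrest, w=10) cum 647
⇒ x* = 7
y-coordinate, sorted with cumulative weight:
  y=0 (Hillcrest, w=10) cum 10
  y=8 (Lakeside, w=250) cum 260
  y=9 (Southcross, w=2) cum 262
  y=15 (Northgate, w=225) cum 487  ← median
  y=15 (Midtown, w=40) cum 527
  y=21 (Eastvale, w=70) cum 597
  y=21 (Westmoor, w=50) cum 647
⇒ y* = 15

(7, 15)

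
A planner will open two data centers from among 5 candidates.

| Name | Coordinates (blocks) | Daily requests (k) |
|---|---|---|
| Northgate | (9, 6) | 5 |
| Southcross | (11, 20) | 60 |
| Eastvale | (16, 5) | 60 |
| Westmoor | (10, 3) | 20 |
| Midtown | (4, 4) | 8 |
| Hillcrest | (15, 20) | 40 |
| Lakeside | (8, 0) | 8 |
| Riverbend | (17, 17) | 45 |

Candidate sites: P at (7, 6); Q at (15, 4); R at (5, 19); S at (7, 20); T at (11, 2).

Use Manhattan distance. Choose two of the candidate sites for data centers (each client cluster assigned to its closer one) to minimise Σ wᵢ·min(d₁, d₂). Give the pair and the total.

{Q, S}, total 1601

Evaluate every pair (each demand assigned to the nearer of the two):
  {Q, S}: total = 1601
  {S, T}: total = 1807
  {Q, R}: total = 1946
  {P, S}: total = 1971
  {R, T}: total = 2152
  {P, R}: total = 2316
  {Q, T}: total = 2697
  {P, Q}: total = 2741
  {R, S}: total = 3361
  {P, T}: total = 3515
Best pair: {Q, S} with total 1601.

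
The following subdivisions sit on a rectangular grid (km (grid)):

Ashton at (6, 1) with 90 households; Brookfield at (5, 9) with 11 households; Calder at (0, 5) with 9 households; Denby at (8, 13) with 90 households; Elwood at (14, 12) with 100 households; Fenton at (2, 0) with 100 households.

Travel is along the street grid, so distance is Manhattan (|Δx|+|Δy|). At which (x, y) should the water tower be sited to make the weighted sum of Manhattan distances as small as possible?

(6, 9)

Manhattan distance separates: Σwᵢ(|x−xᵢ|+|y−yᵢ|) = Σwᵢ|x−xᵢ| + Σwᵢ|y−yᵢ|, so x and y are optimised independently as 1-D weighted medians.
Total weight W = 400; half = 200.
x-coordinate, sorted with cumulative weight:
  x=0 (Calder, w=9) cum 9
  x=2 (Fenton, w=100) cum 109
  x=5 (Brookfield, w=11) cum 120
  x=6 (Ashton, w=90) cum 210  ← median
  x=8 (Denby, w=90) cum 300
  x=14 (Elwood, w=100) cum 400
⇒ x* = 6
y-coordinate, sorted with cumulative weight:
  y=0 (Fenton, w=100) cum 100
  y=1 (Ashton, w=90) cum 190
  y=5 (Calder, w=9) cum 199
  y=9 (Brookfield, w=11) cum 210  ← median
  y=12 (Elwood, w=100) cum 310
  y=13 (Denby, w=90) cum 400
⇒ y* = 9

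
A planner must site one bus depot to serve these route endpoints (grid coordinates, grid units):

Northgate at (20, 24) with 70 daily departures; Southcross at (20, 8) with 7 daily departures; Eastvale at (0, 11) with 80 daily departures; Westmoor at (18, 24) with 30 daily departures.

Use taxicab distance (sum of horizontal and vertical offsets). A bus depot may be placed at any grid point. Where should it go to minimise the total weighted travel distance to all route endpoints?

(18, 24)

Manhattan distance separates: Σwᵢ(|x−xᵢ|+|y−yᵢ|) = Σwᵢ|x−xᵢ| + Σwᵢ|y−yᵢ|, so x and y are optimised independently as 1-D weighted medians.
Total weight W = 187; half = 93.5.
x-coordinate, sorted with cumulative weight:
  x=0 (Eastvale, w=80) cum 80
  x=18 (Westmoor, w=30) cum 110  ← median
  x=20 (Northgate, w=70) cum 180
  x=20 (Southcross, w=7) cum 187
⇒ x* = 18
y-coordinate, sorted with cumulative weight:
  y=8 (Southcross, w=7) cum 7
  y=11 (Eastvale, w=80) cum 87
  y=24 (Northgate, w=70) cum 157  ← median
  y=24 (Westmoor, w=30) cum 187
⇒ y* = 24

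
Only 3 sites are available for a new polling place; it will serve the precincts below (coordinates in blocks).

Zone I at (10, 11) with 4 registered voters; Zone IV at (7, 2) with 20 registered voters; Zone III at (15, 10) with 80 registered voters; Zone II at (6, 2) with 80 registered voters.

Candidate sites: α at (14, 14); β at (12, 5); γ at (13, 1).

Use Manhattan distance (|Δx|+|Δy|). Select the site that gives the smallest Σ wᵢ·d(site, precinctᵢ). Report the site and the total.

β, total 1552 blocks

Total weighted distance at each candidate:
  α (14, 14): total = 2408
  β (12, 5): total = 1552
  γ (13, 1): total = 1712
Minimum is at β with total 1552 blocks.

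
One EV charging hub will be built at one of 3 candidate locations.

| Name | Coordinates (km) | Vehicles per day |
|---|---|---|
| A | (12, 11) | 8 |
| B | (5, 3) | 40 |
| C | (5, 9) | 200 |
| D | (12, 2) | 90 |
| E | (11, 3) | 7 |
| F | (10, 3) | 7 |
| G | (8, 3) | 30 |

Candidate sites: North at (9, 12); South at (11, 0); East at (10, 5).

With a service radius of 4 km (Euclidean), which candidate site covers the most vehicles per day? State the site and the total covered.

East, covering 134

Coverage radius r = 4 km; a point is covered iff (Δx)²+(Δy)² ≤ 4² = 16.
  North (9, 12): covers {A} → 8
  South (11, 0): covers {D, E, F} → 104
  East (10, 5): covers {D, E, F, G} → 134
Maximum coverage at East: 134 vehicles per day.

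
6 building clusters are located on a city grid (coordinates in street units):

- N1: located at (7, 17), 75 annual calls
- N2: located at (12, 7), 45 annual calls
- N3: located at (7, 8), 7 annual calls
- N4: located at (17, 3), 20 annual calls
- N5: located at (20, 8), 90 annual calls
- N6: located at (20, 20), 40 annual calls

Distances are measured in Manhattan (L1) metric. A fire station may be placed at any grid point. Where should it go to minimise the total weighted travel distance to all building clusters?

Manhattan distance separates: Σwᵢ(|x−xᵢ|+|y−yᵢ|) = Σwᵢ|x−xᵢ| + Σwᵢ|y−yᵢ|, so x and y are optimised independently as 1-D weighted medians.
Total weight W = 277; half = 138.5.
x-coordinate, sorted with cumulative weight:
  x=7 (N1, w=75) cum 75
  x=7 (N3, w=7) cum 82
  x=12 (N2, w=45) cum 127
  x=17 (N4, w=20) cum 147  ← median
  x=20 (N5, w=90) cum 237
  x=20 (N6, w=40) cum 277
⇒ x* = 17
y-coordinate, sorted with cumulative weight:
  y=3 (N4, w=20) cum 20
  y=7 (N2, w=45) cum 65
  y=8 (N3, w=7) cum 72
  y=8 (N5, w=90) cum 162  ← median
  y=17 (N1, w=75) cum 237
  y=20 (N6, w=40) cum 277
⇒ y* = 8

(17, 8)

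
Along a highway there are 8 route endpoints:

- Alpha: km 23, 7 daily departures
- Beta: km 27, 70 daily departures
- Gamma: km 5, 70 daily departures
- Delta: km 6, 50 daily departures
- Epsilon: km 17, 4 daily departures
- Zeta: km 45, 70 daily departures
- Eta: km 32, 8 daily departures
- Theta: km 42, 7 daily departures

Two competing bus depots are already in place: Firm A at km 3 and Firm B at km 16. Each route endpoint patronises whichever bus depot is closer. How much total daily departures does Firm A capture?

The indifferent point is the midpoint (3+16)/2 = 9.5; route endpoints left of it (closer to Firm A at 3) go to Firm A, those right go to Firm B.
  Gamma at 5 (w=70) → Firm A
  Delta at 6 (w=50) → Firm A
  Epsilon at 17 (w=4) → Firm B
  Alpha at 23 (w=7) → Firm B
  Beta at 27 (w=70) → Firm B
  Eta at 32 (w=8) → Firm B
  Theta at 42 (w=7) → Firm B
  Zeta at 45 (w=70) → Firm B
Firm A captures 120; Firm B captures 166.

120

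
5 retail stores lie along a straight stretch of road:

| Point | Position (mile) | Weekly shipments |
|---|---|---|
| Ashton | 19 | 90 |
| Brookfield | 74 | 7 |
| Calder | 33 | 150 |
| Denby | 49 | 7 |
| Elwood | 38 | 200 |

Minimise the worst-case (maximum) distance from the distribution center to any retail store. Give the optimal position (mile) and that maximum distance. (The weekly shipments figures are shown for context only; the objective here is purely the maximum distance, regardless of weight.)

location 46.5, max distance 27.5

The 1-center on a line is the midpoint of the two extreme points: leftmost at 19, rightmost at 74.
Optimal location = (19 + 74)/2 = 46.5; maximum distance = (74 − 19)/2 = 27.5.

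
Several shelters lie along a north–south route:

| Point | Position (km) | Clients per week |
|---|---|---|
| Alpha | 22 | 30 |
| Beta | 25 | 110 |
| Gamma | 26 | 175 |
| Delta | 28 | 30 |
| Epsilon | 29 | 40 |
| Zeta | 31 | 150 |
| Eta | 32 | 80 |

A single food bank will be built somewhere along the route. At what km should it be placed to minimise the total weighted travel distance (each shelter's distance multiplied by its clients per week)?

For a sum of weighted absolute distances on a line, the optimum is the weighted median (not the mean). Total weight W = 615; half-weight = 307.5.
Sort by position and accumulate weight:
  km 22 (Alpha, w=30) → cum 30
  km 25 (Beta, w=110) → cum 140
  km 26 (Gamma, w=175) → cum 315  ≥ 307.5 → median here
  km 28 (Delta, w=30) → cum 345
  km 29 (Epsilon, w=40) → cum 385
  km 31 (Zeta, w=150) → cum 535
  km 32 (Eta, w=80) → cum 615
Optimal location: km 26.

x = 26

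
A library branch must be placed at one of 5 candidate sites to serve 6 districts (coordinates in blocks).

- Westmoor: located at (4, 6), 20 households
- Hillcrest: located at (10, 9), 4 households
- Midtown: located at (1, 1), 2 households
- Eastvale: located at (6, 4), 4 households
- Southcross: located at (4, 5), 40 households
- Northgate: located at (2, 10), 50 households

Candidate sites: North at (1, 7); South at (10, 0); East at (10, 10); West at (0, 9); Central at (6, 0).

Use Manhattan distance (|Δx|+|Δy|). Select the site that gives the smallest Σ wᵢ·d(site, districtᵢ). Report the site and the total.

North, total 568 blocks

Total weighted distance at each candidate:
  North (1, 7): total = 568
  South (10, 0): total = 1668
  East (10, 10): total = 1120
  West (0, 9): total = 712
  Central (6, 0): total = 1220
Minimum is at North with total 568 blocks.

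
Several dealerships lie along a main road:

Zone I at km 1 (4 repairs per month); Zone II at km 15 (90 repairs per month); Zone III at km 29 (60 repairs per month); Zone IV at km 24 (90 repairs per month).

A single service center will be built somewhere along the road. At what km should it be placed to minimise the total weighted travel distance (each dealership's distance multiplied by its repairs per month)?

x = 24

For a sum of weighted absolute distances on a line, the optimum is the weighted median (not the mean). Total weight W = 244; half-weight = 122.
Sort by position and accumulate weight:
  km 1 (Zone I, w=4) → cum 4
  km 15 (Zone II, w=90) → cum 94
  km 24 (Zone IV, w=90) → cum 184  ≥ 122 → median here
  km 29 (Zone III, w=60) → cum 244
Optimal location: km 24.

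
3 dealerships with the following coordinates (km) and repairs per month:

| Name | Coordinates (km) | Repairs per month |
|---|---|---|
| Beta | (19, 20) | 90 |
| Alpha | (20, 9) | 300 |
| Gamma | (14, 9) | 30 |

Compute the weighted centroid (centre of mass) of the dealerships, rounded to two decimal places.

(19.36, 11.36)

The minimiser of Σwᵢ‖p−pᵢ‖² is the weighted centroid p* = (Σwᵢpᵢ)/(Σwᵢ).
Σwᵢ = 420.
Σwᵢxᵢ = 90·19 + 300·20 + 30·14 = 8130.
Σwᵢyᵢ = 90·20 + 300·9 + 30·9 = 4770.
x* = 8130/420 = 19.36, y* = 4770/420 = 11.36.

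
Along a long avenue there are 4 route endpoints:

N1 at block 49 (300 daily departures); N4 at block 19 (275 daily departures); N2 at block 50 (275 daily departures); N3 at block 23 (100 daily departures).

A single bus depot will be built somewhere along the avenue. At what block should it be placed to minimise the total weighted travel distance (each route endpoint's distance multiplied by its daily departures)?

x = 49

For a sum of weighted absolute distances on a line, the optimum is the weighted median (not the mean). Total weight W = 950; half-weight = 475.
Sort by position and accumulate weight:
  block 19 (N4, w=275) → cum 275
  block 23 (N3, w=100) → cum 375
  block 49 (N1, w=300) → cum 675  ≥ 475 → median here
  block 50 (N2, w=275) → cum 950
Optimal location: block 49.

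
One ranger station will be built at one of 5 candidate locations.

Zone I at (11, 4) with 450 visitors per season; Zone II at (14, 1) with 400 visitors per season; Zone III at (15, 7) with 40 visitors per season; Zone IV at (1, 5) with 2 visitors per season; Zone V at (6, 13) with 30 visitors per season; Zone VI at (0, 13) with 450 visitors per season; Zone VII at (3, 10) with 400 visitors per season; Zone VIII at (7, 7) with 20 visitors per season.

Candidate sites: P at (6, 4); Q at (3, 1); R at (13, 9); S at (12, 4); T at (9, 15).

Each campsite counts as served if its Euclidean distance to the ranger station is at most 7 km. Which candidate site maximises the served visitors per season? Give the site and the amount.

Coverage radius r = 7 km; a point is covered iff (Δx)²+(Δy)² ≤ 7² = 49.
  P (6, 4): covers {Zone I, Zone IV, Zone VII, Zone VIII} → 872
  Q (3, 1): covers {Zone IV} → 2
  R (13, 9): covers {Zone I, Zone III, Zone VIII} → 510
  S (12, 4): covers {Zone I, Zone II, Zone III, Zone VIII} → 910
  T (9, 15): covers {Zone V} → 30
Maximum coverage at S: 910 visitors per season.

S, covering 910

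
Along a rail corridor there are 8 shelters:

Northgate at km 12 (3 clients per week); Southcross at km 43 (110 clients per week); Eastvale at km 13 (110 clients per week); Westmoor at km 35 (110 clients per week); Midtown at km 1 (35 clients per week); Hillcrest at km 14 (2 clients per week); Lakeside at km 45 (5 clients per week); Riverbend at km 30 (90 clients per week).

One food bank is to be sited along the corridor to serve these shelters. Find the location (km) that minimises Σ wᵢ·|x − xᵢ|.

x = 30

For a sum of weighted absolute distances on a line, the optimum is the weighted median (not the mean). Total weight W = 465; half-weight = 232.5.
Sort by position and accumulate weight:
  km 1 (Midtown, w=35) → cum 35
  km 12 (Northgate, w=3) → cum 38
  km 13 (Eastvale, w=110) → cum 148
  km 14 (Hillcrest, w=2) → cum 150
  km 30 (Riverbend, w=90) → cum 240  ≥ 232.5 → median here
  km 35 (Westmoor, w=110) → cum 350
  km 43 (Southcross, w=110) → cum 460
  km 45 (Lakeside, w=5) → cum 465
Optimal location: km 30.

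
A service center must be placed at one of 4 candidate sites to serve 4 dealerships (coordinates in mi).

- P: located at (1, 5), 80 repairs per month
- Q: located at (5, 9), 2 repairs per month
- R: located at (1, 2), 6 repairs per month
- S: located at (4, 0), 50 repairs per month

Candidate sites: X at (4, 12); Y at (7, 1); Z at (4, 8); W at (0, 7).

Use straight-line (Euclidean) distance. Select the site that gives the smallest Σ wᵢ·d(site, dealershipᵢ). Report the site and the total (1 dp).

Total weighted distance at each candidate:
  X (4, 12): total = 1278.2
  Y (7, 1): total = 788.0
  Z (4, 8): total = 782.5
  W (0, 7): total = 623.4
Minimum is at W with total 623.4 mi.

W, total 623.4 mi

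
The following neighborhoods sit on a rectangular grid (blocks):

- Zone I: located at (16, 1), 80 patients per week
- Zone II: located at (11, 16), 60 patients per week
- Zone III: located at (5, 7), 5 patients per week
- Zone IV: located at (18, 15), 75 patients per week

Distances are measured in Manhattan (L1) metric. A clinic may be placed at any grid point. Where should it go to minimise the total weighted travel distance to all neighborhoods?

Manhattan distance separates: Σwᵢ(|x−xᵢ|+|y−yᵢ|) = Σwᵢ|x−xᵢ| + Σwᵢ|y−yᵢ|, so x and y are optimised independently as 1-D weighted medians.
Total weight W = 220; half = 110.
x-coordinate, sorted with cumulative weight:
  x=5 (Zone III, w=5) cum 5
  x=11 (Zone II, w=60) cum 65
  x=16 (Zone I, w=80) cum 145  ← median
  x=18 (Zone IV, w=75) cum 220
⇒ x* = 16
y-coordinate, sorted with cumulative weight:
  y=1 (Zone I, w=80) cum 80
  y=7 (Zone III, w=5) cum 85
  y=15 (Zone IV, w=75) cum 160  ← median
  y=16 (Zone II, w=60) cum 220
⇒ y* = 15

(16, 15)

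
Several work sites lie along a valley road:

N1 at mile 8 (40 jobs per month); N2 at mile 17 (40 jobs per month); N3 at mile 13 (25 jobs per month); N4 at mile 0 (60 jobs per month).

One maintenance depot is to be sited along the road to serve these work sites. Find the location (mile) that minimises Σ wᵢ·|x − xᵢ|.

x = 8

For a sum of weighted absolute distances on a line, the optimum is the weighted median (not the mean). Total weight W = 165; half-weight = 82.5.
Sort by position and accumulate weight:
  mile 0 (N4, w=60) → cum 60
  mile 8 (N1, w=40) → cum 100  ≥ 82.5 → median here
  mile 13 (N3, w=25) → cum 125
  mile 17 (N2, w=40) → cum 165
Optimal location: mile 8.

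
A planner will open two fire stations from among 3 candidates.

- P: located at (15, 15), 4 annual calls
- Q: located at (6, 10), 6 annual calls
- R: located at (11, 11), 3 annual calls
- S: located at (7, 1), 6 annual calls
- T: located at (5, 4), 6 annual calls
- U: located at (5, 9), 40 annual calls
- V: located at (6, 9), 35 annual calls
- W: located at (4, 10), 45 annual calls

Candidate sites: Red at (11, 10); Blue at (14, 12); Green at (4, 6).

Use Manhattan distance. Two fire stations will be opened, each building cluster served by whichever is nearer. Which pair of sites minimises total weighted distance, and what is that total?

Evaluate every pair (each demand assigned to the nearer of the two):
  {Blue, Green}: total = 645
  {Red, Green}: total = 650
  {Red, Blue}: total = 1004
Best pair: {Blue, Green} with total 645.

{Blue, Green}, total 645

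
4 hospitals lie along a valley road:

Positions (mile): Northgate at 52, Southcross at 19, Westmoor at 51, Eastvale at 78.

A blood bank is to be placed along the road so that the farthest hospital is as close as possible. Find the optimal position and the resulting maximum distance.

The 1-center on a line is the midpoint of the two extreme points: leftmost at 19, rightmost at 78.
Optimal location = (19 + 78)/2 = 48.5; maximum distance = (78 − 19)/2 = 29.5.

location 48.5, max distance 29.5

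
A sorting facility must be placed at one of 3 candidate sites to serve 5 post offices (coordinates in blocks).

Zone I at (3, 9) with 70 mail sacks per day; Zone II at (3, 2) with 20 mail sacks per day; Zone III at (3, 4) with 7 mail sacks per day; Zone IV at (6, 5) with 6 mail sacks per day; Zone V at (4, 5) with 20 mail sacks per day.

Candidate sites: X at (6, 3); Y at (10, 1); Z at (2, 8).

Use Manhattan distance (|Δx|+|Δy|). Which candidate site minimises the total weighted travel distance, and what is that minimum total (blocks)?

Total weighted distance at each candidate:
  X (6, 3): total = 830
  Y (10, 1): total = 1528
  Z (2, 8): total = 457
Minimum is at Z with total 457 blocks.

Z, total 457 blocks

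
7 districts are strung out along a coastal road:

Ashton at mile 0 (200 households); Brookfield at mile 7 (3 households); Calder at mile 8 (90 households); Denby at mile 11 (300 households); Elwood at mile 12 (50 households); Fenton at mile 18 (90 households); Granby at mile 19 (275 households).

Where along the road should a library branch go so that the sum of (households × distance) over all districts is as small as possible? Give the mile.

For a sum of weighted absolute distances on a line, the optimum is the weighted median (not the mean). Total weight W = 1008; half-weight = 504.
Sort by position and accumulate weight:
  mile 0 (Ashton, w=200) → cum 200
  mile 7 (Brookfield, w=3) → cum 203
  mile 8 (Calder, w=90) → cum 293
  mile 11 (Denby, w=300) → cum 593  ≥ 504 → median here
  mile 12 (Elwood, w=50) → cum 643
  mile 18 (Fenton, w=90) → cum 733
  mile 19 (Granby, w=275) → cum 1008
Optimal location: mile 11.

x = 11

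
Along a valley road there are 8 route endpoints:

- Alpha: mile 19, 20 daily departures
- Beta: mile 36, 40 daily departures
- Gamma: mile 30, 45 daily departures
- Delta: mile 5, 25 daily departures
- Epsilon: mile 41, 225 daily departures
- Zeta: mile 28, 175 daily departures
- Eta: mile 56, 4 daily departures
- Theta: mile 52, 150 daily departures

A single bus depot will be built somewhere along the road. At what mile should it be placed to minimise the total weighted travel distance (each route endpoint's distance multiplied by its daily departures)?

x = 41

For a sum of weighted absolute distances on a line, the optimum is the weighted median (not the mean). Total weight W = 684; half-weight = 342.
Sort by position and accumulate weight:
  mile 5 (Delta, w=25) → cum 25
  mile 19 (Alpha, w=20) → cum 45
  mile 28 (Zeta, w=175) → cum 220
  mile 30 (Gamma, w=45) → cum 265
  mile 36 (Beta, w=40) → cum 305
  mile 41 (Epsilon, w=225) → cum 530  ≥ 342 → median here
  mile 52 (Theta, w=150) → cum 680
  mile 56 (Eta, w=4) → cum 684
Optimal location: mile 41.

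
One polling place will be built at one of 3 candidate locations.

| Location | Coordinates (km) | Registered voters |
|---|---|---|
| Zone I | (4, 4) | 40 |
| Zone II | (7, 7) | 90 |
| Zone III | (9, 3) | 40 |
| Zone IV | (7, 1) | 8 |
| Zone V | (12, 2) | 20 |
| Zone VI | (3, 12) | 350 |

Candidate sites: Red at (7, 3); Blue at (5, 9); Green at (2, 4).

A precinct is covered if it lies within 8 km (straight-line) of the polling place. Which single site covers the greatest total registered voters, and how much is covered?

Blue, covering 520

Coverage radius r = 8 km; a point is covered iff (Δx)²+(Δy)² ≤ 8² = 64.
  Red (7, 3): covers {Zone I, Zone II, Zone III, Zone IV, Zone V} → 198
  Blue (5, 9): covers {Zone I, Zone II, Zone III, Zone VI} → 520
  Green (2, 4): covers {Zone I, Zone II, Zone III, Zone IV} → 178
Maximum coverage at Blue: 520 registered voters.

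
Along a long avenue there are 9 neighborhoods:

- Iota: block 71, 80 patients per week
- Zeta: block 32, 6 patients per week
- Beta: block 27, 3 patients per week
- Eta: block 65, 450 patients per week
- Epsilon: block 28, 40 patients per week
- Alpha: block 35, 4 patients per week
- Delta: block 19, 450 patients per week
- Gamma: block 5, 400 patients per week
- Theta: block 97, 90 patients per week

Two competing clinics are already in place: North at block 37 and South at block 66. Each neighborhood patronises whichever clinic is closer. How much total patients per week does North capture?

903

The indifferent point is the midpoint (37+66)/2 = 51.5; neighborhoods left of it (closer to North at 37) go to North, those right go to South.
  Gamma at 5 (w=400) → North
  Delta at 19 (w=450) → North
  Beta at 27 (w=3) → North
  Epsilon at 28 (w=40) → North
  Zeta at 32 (w=6) → North
  Alpha at 35 (w=4) → North
  Eta at 65 (w=450) → South
  Iota at 71 (w=80) → South
  Theta at 97 (w=90) → South
North captures 903; South captures 620.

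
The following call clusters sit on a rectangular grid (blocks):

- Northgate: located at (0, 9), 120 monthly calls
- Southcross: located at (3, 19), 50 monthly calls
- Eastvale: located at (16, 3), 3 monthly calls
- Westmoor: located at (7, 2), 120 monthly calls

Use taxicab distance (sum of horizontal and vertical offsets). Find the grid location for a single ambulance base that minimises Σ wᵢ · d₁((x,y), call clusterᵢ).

(3, 9)

Manhattan distance separates: Σwᵢ(|x−xᵢ|+|y−yᵢ|) = Σwᵢ|x−xᵢ| + Σwᵢ|y−yᵢ|, so x and y are optimised independently as 1-D weighted medians.
Total weight W = 293; half = 146.5.
x-coordinate, sorted with cumulative weight:
  x=0 (Northgate, w=120) cum 120
  x=3 (Southcross, w=50) cum 170  ← median
  x=7 (Westmoor, w=120) cum 290
  x=16 (Eastvale, w=3) cum 293
⇒ x* = 3
y-coordinate, sorted with cumulative weight:
  y=2 (Westmoor, w=120) cum 120
  y=3 (Eastvale, w=3) cum 123
  y=9 (Northgate, w=120) cum 243  ← median
  y=19 (Southcross, w=50) cum 293
⇒ y* = 9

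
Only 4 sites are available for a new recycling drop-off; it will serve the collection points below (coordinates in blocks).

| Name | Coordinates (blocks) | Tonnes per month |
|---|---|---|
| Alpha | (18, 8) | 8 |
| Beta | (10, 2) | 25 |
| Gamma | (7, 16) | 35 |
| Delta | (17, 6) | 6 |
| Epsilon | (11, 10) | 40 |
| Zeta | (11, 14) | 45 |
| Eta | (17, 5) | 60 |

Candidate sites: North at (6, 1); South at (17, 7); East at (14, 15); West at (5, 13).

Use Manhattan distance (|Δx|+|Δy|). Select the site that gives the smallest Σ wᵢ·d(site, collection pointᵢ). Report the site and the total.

South, total 2052 blocks

Total weighted distance at each candidate:
  North (6, 1): total = 3203
  South (17, 7): total = 2052
  East (14, 15): total = 2145
  West (5, 13): total = 2708
Minimum is at South with total 2052 blocks.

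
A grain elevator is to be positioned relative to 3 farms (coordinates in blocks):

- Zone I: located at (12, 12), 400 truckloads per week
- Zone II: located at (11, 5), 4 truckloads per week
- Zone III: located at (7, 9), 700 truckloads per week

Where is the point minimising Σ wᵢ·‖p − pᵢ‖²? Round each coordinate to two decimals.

The minimiser of Σwᵢ‖p−pᵢ‖² is the weighted centroid p* = (Σwᵢpᵢ)/(Σwᵢ).
Σwᵢ = 1104.
Σwᵢxᵢ = 400·12 + 4·11 + 700·7 = 9744.
Σwᵢyᵢ = 400·12 + 4·5 + 700·9 = 11120.
x* = 9744/1104 = 8.83, y* = 11120/1104 = 10.07.

(8.83, 10.07)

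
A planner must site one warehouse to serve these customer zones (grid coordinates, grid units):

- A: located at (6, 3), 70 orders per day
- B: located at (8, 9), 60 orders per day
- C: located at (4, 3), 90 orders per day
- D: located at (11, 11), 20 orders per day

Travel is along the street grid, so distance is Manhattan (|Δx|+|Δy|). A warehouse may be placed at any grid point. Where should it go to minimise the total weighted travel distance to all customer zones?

(6, 3)

Manhattan distance separates: Σwᵢ(|x−xᵢ|+|y−yᵢ|) = Σwᵢ|x−xᵢ| + Σwᵢ|y−yᵢ|, so x and y are optimised independently as 1-D weighted medians.
Total weight W = 240; half = 120.
x-coordinate, sorted with cumulative weight:
  x=4 (C, w=90) cum 90
  x=6 (A, w=70) cum 160  ← median
  x=8 (B, w=60) cum 220
  x=11 (D, w=20) cum 240
⇒ x* = 6
y-coordinate, sorted with cumulative weight:
  y=3 (A, w=70) cum 70
  y=3 (C, w=90) cum 160  ← median
  y=9 (B, w=60) cum 220
  y=11 (D, w=20) cum 240
⇒ y* = 3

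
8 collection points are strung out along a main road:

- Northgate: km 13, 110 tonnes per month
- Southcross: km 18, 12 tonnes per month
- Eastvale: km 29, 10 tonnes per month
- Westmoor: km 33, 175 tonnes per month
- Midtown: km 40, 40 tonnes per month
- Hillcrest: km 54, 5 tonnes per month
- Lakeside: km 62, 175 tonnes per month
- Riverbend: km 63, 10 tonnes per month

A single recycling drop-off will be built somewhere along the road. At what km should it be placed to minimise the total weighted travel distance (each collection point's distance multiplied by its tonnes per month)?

For a sum of weighted absolute distances on a line, the optimum is the weighted median (not the mean). Total weight W = 537; half-weight = 268.5.
Sort by position and accumulate weight:
  km 13 (Northgate, w=110) → cum 110
  km 18 (Southcross, w=12) → cum 122
  km 29 (Eastvale, w=10) → cum 132
  km 33 (Westmoor, w=175) → cum 307  ≥ 268.5 → median here
  km 40 (Midtown, w=40) → cum 347
  km 54 (Hillcrest, w=5) → cum 352
  km 62 (Lakeside, w=175) → cum 527
  km 63 (Riverbend, w=10) → cum 537
Optimal location: km 33.

x = 33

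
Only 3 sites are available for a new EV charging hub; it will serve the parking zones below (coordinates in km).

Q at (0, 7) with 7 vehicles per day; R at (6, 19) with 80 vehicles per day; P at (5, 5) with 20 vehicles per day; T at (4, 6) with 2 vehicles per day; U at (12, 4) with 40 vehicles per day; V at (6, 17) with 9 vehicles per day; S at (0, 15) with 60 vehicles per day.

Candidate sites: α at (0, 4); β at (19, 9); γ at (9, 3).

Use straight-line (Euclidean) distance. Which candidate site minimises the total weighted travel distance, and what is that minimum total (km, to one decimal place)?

γ, total 2627.7 km

Total weighted distance at each candidate:
  α (0, 4): total = 2693.2
  β (19, 9): total = 3444.6
  γ (9, 3): total = 2627.7
Minimum is at γ with total 2627.7 km.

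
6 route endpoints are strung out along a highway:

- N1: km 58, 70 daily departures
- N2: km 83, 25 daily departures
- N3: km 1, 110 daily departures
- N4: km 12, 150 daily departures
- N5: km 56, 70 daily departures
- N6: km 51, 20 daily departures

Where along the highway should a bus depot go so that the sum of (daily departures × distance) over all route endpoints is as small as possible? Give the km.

For a sum of weighted absolute distances on a line, the optimum is the weighted median (not the mean). Total weight W = 445; half-weight = 222.5.
Sort by position and accumulate weight:
  km 1 (N3, w=110) → cum 110
  km 12 (N4, w=150) → cum 260  ≥ 222.5 → median here
  km 51 (N6, w=20) → cum 280
  km 56 (N5, w=70) → cum 350
  km 58 (N1, w=70) → cum 420
  km 83 (N2, w=25) → cum 445
Optimal location: km 12.

x = 12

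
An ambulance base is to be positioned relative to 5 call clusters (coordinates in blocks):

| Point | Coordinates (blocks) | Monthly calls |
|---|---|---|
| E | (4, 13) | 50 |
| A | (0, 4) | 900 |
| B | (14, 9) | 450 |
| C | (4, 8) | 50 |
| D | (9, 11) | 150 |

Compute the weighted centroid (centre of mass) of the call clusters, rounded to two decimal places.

(5.03, 6.47)

The minimiser of Σwᵢ‖p−pᵢ‖² is the weighted centroid p* = (Σwᵢpᵢ)/(Σwᵢ).
Σwᵢ = 1600.
Σwᵢxᵢ = 50·4 + 900·0 + 450·14 + 50·4 + 150·9 = 8050.
Σwᵢyᵢ = 50·13 + 900·4 + 450·9 + 50·8 + 150·11 = 10350.
x* = 8050/1600 = 5.03, y* = 10350/1600 = 6.47.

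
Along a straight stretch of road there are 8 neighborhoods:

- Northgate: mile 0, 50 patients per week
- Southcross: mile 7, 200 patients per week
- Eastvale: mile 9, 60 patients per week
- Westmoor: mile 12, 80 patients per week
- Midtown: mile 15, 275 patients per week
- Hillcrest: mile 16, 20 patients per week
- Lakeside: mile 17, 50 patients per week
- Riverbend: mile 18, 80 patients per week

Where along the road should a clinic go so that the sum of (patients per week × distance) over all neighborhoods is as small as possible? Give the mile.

x = 15

For a sum of weighted absolute distances on a line, the optimum is the weighted median (not the mean). Total weight W = 815; half-weight = 407.5.
Sort by position and accumulate weight:
  mile 0 (Northgate, w=50) → cum 50
  mile 7 (Southcross, w=200) → cum 250
  mile 9 (Eastvale, w=60) → cum 310
  mile 12 (Westmoor, w=80) → cum 390
  mile 15 (Midtown, w=275) → cum 665  ≥ 407.5 → median here
  mile 16 (Hillcrest, w=20) → cum 685
  mile 17 (Lakeside, w=50) → cum 735
  mile 18 (Riverbend, w=80) → cum 815
Optimal location: mile 15.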